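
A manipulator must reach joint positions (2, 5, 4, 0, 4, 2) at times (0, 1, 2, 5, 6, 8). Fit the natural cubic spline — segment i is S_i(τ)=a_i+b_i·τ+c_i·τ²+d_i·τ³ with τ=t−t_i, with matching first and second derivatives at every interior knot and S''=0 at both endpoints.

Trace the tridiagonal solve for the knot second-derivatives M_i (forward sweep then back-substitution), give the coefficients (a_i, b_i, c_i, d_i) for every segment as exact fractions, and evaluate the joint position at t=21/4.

Δ: Δ0=3, Δ1=-1, Δ2=-4/3, Δ3=4, Δ4=-1
row 1: diag=4, rhs=-24; c'=1/4, d'=-6
row 2: denom=8−1·1/4=31/4; d'=(-2−1·-6)/(31/4)=16/31
row 3: denom=8−3·12/31=212/31; d'=(32−3·16/31)/(212/31)=236/53
row 4: denom=6−1·31/212=1241/212; d'=(-30−1·236/53)/(1241/212)=-7304/1241
back: M4=-7304/1241
back: M3=236/53−31/212·-7304/1241=6594/1241
back: M2=16/31−12/31·6594/1241=-1912/1241
back: M1=-6−1/4·-1912/1241=-6968/1241
M: M0=0, M1=-6968/1241, M2=-1912/1241, M3=6594/1241, M4=-7304/1241, M5=0
seg 0: a=2, c=M0/2=0, d=(M1−M0)/(6·1)=-3484/3723, b=Δ0−h0·(2M0+M1)/6=14653/3723
seg 1: a=5, c=M1/2=-3484/1241, d=(M2−M1)/(6·1)=2528/3723, b=Δ1−h1·(2M1+M2)/6=4201/3723
seg 2: a=4, c=M2/2=-956/1241, d=(M3−M2)/(6·3)=4253/11169, b=Δ2−h2·(2M2+M3)/6=-9119/3723
seg 3: a=0, c=M3/2=3297/1241, d=(M4−M3)/(6·1)=-6949/3723, b=Δ3−h3·(2M3+M4)/6=11950/3723
seg 4: a=4, c=M4/2=-3652/1241, d=(M5−M4)/(6·2)=1826/3723, b=Δ4−h4·(2M4+M5)/6=10885/3723
t_q=21/4 → seg 3, τ=1/4; S=0+11950/3723·τ+3297/1241·τ²+-6949/3723·τ³=74605/79424

  seg 0: a=2 b=14653/3723 c=0 d=-3484/3723
  seg 1: a=5 b=4201/3723 c=-3484/1241 d=2528/3723
  seg 2: a=4 b=-9119/3723 c=-956/1241 d=4253/11169
  seg 3: a=0 b=11950/3723 c=3297/1241 d=-6949/3723
  seg 4: a=4 b=10885/3723 c=-3652/1241 d=1826/3723
S(21/4) = 74605/79424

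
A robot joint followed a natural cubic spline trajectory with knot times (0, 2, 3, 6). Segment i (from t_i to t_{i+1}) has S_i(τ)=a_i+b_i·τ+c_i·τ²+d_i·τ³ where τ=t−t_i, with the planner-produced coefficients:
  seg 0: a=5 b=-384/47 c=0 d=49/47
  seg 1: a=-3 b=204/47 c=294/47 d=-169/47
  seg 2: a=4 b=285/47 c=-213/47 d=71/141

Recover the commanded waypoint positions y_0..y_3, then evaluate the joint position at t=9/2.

y_0=5 y_1=-3 y_2=4 y_3=-5
S(9/2) = 1729/376

y_0 = S_0(0) = a_0 = 5
y_1 = S_1(0) = a_1 = -3
y_2 = S_2(0) = a_2 = 4
y_3 = S_2(3) = -5
t_q=9/2 is in segment 2 (τ=3/2); S_2(τ)=1729/376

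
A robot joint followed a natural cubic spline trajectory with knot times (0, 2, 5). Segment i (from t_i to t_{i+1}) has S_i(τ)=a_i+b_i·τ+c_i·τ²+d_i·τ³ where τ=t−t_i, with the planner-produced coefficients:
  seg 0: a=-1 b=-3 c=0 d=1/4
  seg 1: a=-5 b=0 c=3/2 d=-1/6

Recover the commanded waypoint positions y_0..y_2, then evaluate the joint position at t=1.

y_0 = S_0(0) = a_0 = -1
y_1 = S_1(0) = a_1 = -5
y_2 = S_1(3) = 4
t_q=1 is in segment 0 (τ=1); S_0(τ)=-15/4

y_0=-1 y_1=-5 y_2=4
S(1) = -15/4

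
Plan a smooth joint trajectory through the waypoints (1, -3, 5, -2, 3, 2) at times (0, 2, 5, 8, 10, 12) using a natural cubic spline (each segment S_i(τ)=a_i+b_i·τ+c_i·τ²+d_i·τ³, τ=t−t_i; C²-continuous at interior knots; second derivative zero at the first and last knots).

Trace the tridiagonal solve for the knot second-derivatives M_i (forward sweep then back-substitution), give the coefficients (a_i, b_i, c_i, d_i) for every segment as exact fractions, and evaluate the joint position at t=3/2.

Δ: Δ0=-2, Δ1=8/3, Δ2=-7/3, Δ3=5/2, Δ4=-1/2
row 1: diag=10, rhs=28; c'=3/10, d'=14/5
row 2: denom=12−3·3/10=111/10; d'=(-30−3·14/5)/(111/10)=-128/37
row 3: denom=10−3·10/37=340/37; d'=(29−3·-128/37)/(340/37)=1457/340
row 4: denom=8−2·37/170=643/85; d'=(-18−2·1457/340)/(643/85)=-4517/1286
back: M4=-4517/1286
back: M3=1457/340−37/170·-4517/1286=3247/643
back: M2=-128/37−10/37·3247/643=-3102/643
back: M1=14/5−3/10·-3102/643=2731/643
M: M0=0, M1=2731/643, M2=-3102/643, M3=3247/643, M4=-4517/1286, M5=0
seg 0: a=1, c=M0/2=0, d=(M1−M0)/(6·2)=2731/7716, b=Δ0−h0·(2M0+M1)/6=-6589/1929
seg 1: a=-3, c=M1/2=2731/1286, d=(M2−M1)/(6·3)=-5833/11574, b=Δ1−h1·(2M1+M2)/6=1604/1929
seg 2: a=5, c=M2/2=-1551/643, d=(M3−M2)/(6·3)=6349/11574, b=Δ2−h2·(2M2+M3)/6=-131/3858
seg 3: a=-2, c=M3/2=3247/1286, d=(M4−M3)/(6·2)=-11011/15432, b=Δ3−h3·(2M3+M4)/6=587/1929
seg 4: a=3, c=M4/2=-4517/2572, d=(M5−M4)/(6·2)=4517/15432, b=Δ4−h4·(2M4+M5)/6=7105/3858
t_q=3/2 → seg 0, τ=3/2; S=1+-6589/1929·τ+0·τ²+2731/7716·τ³=-60269/20576

  seg 0: a=1 b=-6589/1929 c=0 d=2731/7716
  seg 1: a=-3 b=1604/1929 c=2731/1286 d=-5833/11574
  seg 2: a=5 b=-131/3858 c=-1551/643 d=6349/11574
  seg 3: a=-2 b=587/1929 c=3247/1286 d=-11011/15432
  seg 4: a=3 b=7105/3858 c=-4517/2572 d=4517/15432
S(3/2) = -60269/20576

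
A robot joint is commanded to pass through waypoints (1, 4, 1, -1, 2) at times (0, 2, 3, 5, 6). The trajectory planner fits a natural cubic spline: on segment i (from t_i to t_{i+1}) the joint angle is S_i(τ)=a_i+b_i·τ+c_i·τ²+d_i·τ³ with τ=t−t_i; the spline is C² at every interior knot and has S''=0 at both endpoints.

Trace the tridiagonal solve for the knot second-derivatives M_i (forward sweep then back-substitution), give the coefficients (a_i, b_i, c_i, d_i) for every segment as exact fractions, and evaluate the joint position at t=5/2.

Δ: Δ0=3/2, Δ1=-3, Δ2=-1, Δ3=3
row 1: diag=6, rhs=-27; c'=1/6, d'=-9/2
row 2: denom=6−1·1/6=35/6; d'=(12−1·-9/2)/(35/6)=99/35
row 3: denom=6−2·12/35=186/35; d'=(24−2·99/35)/(186/35)=107/31
back: M3=107/31
back: M2=99/35−12/35·107/31=51/31
back: M1=-9/2−1/6·51/31=-148/31
M: M0=0, M1=-148/31, M2=51/31, M3=107/31, M4=0
seg 0: a=1, c=M0/2=0, d=(M1−M0)/(6·2)=-37/93, b=Δ0−h0·(2M0+M1)/6=575/186
seg 1: a=4, c=M1/2=-74/31, d=(M2−M1)/(6·1)=199/186, b=Δ1−h1·(2M1+M2)/6=-313/186
seg 2: a=1, c=M2/2=51/62, d=(M3−M2)/(6·2)=14/93, b=Δ2−h2·(2M2+M3)/6=-302/93
seg 3: a=-1, c=M3/2=107/62, d=(M4−M3)/(6·1)=-107/186, b=Δ3−h3·(2M3+M4)/6=172/93
t_q=5/2 → seg 1, τ=1/2; S=4+-313/186·τ+-74/31·τ²+199/186·τ³=1337/496

  seg 0: a=1 b=575/186 c=0 d=-37/93
  seg 1: a=4 b=-313/186 c=-74/31 d=199/186
  seg 2: a=1 b=-302/93 c=51/62 d=14/93
  seg 3: a=-1 b=172/93 c=107/62 d=-107/186
S(5/2) = 1337/496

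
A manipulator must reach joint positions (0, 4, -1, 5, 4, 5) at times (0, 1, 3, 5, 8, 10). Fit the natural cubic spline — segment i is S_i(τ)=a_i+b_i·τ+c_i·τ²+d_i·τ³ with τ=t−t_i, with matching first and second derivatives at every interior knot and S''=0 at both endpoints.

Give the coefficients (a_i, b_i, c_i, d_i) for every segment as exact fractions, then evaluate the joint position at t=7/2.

Δ: Δ0=4, Δ1=-5/2, Δ2=3, Δ3=-1/3, Δ4=1/2
row 1: diag=6, rhs=-39; c'=1/3, d'=-13/2
row 2: denom=8−2·1/3=22/3; d'=(33−2·-13/2)/(22/3)=69/11
row 3: denom=10−2·3/11=104/11; d'=(-20−2·69/11)/(104/11)=-179/52
row 4: denom=10−3·33/104=941/104; d'=(5−3·-179/52)/(941/104)=1594/941
back: M4=1594/941
back: M3=-179/52−33/104·1594/941=-3745/941
back: M2=69/11−3/11·-3745/941=6924/941
back: M1=-13/2−1/3·6924/941=-16849/1882
M: M0=0, M1=-16849/1882, M2=6924/941, M3=-3745/941, M4=1594/941, M5=0
seg 0: a=0, c=M0/2=0, d=(M1−M0)/(6·1)=-16849/11292, b=Δ0−h0·(2M0+M1)/6=62017/11292
seg 1: a=4, c=M1/2=-16849/3764, d=(M2−M1)/(6·2)=30697/22584, b=Δ1−h1·(2M1+M2)/6=5735/5646
seg 2: a=-1, c=M2/2=3462/941, d=(M3−M2)/(6·2)=-10669/11292, b=Δ2−h2·(2M2+M3)/6=-1634/2823
seg 3: a=5, c=M3/2=-3745/1882, d=(M4−M3)/(6·3)=5339/16938, b=Δ3−h3·(2M3+M4)/6=7903/2823
seg 4: a=4, c=M4/2=797/941, d=(M5−M4)/(6·2)=-797/5646, b=Δ4−h4·(2M4+M5)/6=-3553/5646
t_q=7/2 → seg 2, τ=1/2; S=-1+-1634/2823·τ+3462/941·τ²+-10669/11292·τ³=-14687/30112

  seg 0: a=0 b=62017/11292 c=0 d=-16849/11292
  seg 1: a=4 b=5735/5646 c=-16849/3764 d=30697/22584
  seg 2: a=-1 b=-1634/2823 c=3462/941 d=-10669/11292
  seg 3: a=5 b=7903/2823 c=-3745/1882 d=5339/16938
  seg 4: a=4 b=-3553/5646 c=797/941 d=-797/5646
S(7/2) = -14687/30112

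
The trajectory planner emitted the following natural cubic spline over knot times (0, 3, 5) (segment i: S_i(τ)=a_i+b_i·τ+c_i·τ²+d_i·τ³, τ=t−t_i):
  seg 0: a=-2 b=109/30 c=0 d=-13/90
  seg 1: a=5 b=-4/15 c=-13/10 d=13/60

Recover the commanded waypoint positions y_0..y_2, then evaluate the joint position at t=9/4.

y_0 = S_0(0) = a_0 = -2
y_1 = S_1(0) = a_1 = 5
y_2 = S_1(2) = 1
t_q=9/4 is in segment 0 (τ=9/4); S_0(τ)=2899/640

y_0=-2 y_1=5 y_2=1
S(9/4) = 2899/640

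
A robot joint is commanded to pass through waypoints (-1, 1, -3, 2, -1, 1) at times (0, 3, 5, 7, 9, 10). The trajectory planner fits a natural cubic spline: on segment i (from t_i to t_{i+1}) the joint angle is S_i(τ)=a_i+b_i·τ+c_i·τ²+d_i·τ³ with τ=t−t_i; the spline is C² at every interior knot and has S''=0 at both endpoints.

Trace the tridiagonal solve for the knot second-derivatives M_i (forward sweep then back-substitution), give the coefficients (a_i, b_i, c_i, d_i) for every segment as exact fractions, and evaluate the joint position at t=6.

  seg 0: a=-1 b=2345/1164 c=0 d=-523/3492
  seg 1: a=1 b=-1181/582 c=-523/388 d=793/1164
  seg 2: a=-3 b=439/582 c=1063/388 d=-2173/2328
  seg 3: a=2 b=149/291 c=-555/194 d=2159/2328
  seg 4: a=-1 b=115/582 c=1049/388 d=-1049/1164
S(6) = -341/776

Δ: Δ0=2/3, Δ1=-2, Δ2=5/2, Δ3=-3/2, Δ4=2
row 1: diag=10, rhs=-16; c'=1/5, d'=-8/5
row 2: denom=8−2·1/5=38/5; d'=(27−2·-8/5)/(38/5)=151/38
row 3: denom=8−2·5/19=142/19; d'=(-24−2·151/38)/(142/19)=-607/142
row 4: denom=6−2·19/71=388/71; d'=(21−2·-607/142)/(388/71)=1049/194
back: M4=1049/194
back: M3=-607/142−19/71·1049/194=-555/97
back: M2=151/38−5/19·-555/97=1063/194
back: M1=-8/5−1/5·1063/194=-523/194
M: M0=0, M1=-523/194, M2=1063/194, M3=-555/97, M4=1049/194, M5=0
seg 0: a=-1, c=M0/2=0, d=(M1−M0)/(6·3)=-523/3492, b=Δ0−h0·(2M0+M1)/6=2345/1164
seg 1: a=1, c=M1/2=-523/388, d=(M2−M1)/(6·2)=793/1164, b=Δ1−h1·(2M1+M2)/6=-1181/582
seg 2: a=-3, c=M2/2=1063/388, d=(M3−M2)/(6·2)=-2173/2328, b=Δ2−h2·(2M2+M3)/6=439/582
seg 3: a=2, c=M3/2=-555/194, d=(M4−M3)/(6·2)=2159/2328, b=Δ3−h3·(2M3+M4)/6=149/291
seg 4: a=-1, c=M4/2=1049/388, d=(M5−M4)/(6·1)=-1049/1164, b=Δ4−h4·(2M4+M5)/6=115/582
t_q=6 → seg 2, τ=1; S=-3+439/582·τ+1063/388·τ²+-2173/2328·τ³=-341/776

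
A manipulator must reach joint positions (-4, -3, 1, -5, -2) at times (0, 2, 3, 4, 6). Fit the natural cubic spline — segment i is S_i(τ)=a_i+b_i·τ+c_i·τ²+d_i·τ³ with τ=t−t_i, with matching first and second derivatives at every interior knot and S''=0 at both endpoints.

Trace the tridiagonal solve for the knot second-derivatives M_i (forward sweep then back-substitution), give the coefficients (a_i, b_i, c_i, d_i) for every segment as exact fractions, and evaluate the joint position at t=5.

  seg 0: a=-4 b=-115/66 c=0 d=37/66
  seg 1: a=-3 b=329/66 c=37/11 d=-287/66
  seg 2: a=1 b=-4/3 c=-213/22 d=331/66
  seg 3: a=-5 b=-373/66 c=59/11 d=-59/66
S(5) = -68/11

Δ: Δ0=1/2, Δ1=4, Δ2=-6, Δ3=3/2
row 1: diag=6, rhs=21; c'=1/6, d'=7/2
row 2: denom=4−1·1/6=23/6; d'=(-60−1·7/2)/(23/6)=-381/23
row 3: denom=6−1·6/23=132/23; d'=(45−1·-381/23)/(132/23)=118/11
back: M3=118/11
back: M2=-381/23−6/23·118/11=-213/11
back: M1=7/2−1/6·-213/11=74/11
M: M0=0, M1=74/11, M2=-213/11, M3=118/11, M4=0
seg 0: a=-4, c=M0/2=0, d=(M1−M0)/(6·2)=37/66, b=Δ0−h0·(2M0+M1)/6=-115/66
seg 1: a=-3, c=M1/2=37/11, d=(M2−M1)/(6·1)=-287/66, b=Δ1−h1·(2M1+M2)/6=329/66
seg 2: a=1, c=M2/2=-213/22, d=(M3−M2)/(6·1)=331/66, b=Δ2−h2·(2M2+M3)/6=-4/3
seg 3: a=-5, c=M3/2=59/11, d=(M4−M3)/(6·2)=-59/66, b=Δ3−h3·(2M3+M4)/6=-373/66
t_q=5 → seg 3, τ=1; S=-5+-373/66·τ+59/11·τ²+-59/66·τ³=-68/11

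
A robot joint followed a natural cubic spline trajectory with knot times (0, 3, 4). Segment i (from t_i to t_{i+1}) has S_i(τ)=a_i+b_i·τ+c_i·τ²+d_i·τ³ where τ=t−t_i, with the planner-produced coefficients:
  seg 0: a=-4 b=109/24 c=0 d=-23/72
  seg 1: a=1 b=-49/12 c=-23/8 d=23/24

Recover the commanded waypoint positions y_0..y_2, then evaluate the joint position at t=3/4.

y_0 = S_0(0) = a_0 = -4
y_1 = S_1(0) = a_1 = 1
y_2 = S_1(1) = -5
t_q=3/4 is in segment 0 (τ=3/4); S_0(τ)=-373/512

y_0=-4 y_1=1 y_2=-5
S(3/4) = -373/512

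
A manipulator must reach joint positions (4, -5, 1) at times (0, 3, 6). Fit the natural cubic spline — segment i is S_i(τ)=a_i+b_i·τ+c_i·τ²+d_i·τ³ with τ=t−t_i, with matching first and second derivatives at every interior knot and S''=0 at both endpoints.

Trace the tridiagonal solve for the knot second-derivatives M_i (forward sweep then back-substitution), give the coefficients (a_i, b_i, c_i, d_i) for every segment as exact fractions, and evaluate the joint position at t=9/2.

  seg 0: a=4 b=-17/4 c=0 d=5/36
  seg 1: a=-5 b=-1/2 c=5/4 d=-5/36
S(9/2) = -109/32

Δ: Δ0=-3, Δ1=2
row 1: diag=12, rhs=30; c'=1/4, d'=5/2
back: M1=5/2
M: M0=0, M1=5/2, M2=0
seg 0: a=4, c=M0/2=0, d=(M1−M0)/(6·3)=5/36, b=Δ0−h0·(2M0+M1)/6=-17/4
seg 1: a=-5, c=M1/2=5/4, d=(M2−M1)/(6·3)=-5/36, b=Δ1−h1·(2M1+M2)/6=-1/2
t_q=9/2 → seg 1, τ=3/2; S=-5+-1/2·τ+5/4·τ²+-5/36·τ³=-109/32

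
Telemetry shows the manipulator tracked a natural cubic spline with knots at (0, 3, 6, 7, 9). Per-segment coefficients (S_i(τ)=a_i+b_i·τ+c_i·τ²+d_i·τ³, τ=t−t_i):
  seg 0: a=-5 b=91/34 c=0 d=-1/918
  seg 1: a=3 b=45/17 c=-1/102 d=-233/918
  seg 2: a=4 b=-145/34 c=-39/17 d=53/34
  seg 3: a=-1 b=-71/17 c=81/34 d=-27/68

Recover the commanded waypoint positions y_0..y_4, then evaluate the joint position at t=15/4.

y_0 = S_0(0) = a_0 = -5
y_1 = S_1(0) = a_1 = 3
y_2 = S_2(0) = a_2 = 4
y_3 = S_3(0) = a_3 = -1
y_4 = S_3(2) = -3
t_q=15/4 is in segment 1 (τ=3/4); S_1(τ)=10603/2176

y_0=-5 y_1=3 y_2=4 y_3=-1 y_4=-3
S(15/4) = 10603/2176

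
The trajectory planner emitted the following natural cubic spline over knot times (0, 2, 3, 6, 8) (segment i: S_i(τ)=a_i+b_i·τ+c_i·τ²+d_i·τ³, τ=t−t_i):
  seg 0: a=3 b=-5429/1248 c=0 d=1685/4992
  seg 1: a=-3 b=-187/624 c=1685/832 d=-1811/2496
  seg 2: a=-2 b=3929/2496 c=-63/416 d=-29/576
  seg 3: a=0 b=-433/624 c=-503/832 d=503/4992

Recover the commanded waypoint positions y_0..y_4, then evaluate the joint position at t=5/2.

y_0 = S_0(0) = a_0 = 3
y_1 = S_1(0) = a_1 = -3
y_2 = S_2(0) = a_2 = -2
y_3 = S_3(0) = a_3 = 0
y_4 = S_3(2) = -3
t_q=5/2 is in segment 1 (τ=1/2); S_1(τ)=-18199/6656

y_0=3 y_1=-3 y_2=-2 y_3=0 y_4=-3
S(5/2) = -18199/6656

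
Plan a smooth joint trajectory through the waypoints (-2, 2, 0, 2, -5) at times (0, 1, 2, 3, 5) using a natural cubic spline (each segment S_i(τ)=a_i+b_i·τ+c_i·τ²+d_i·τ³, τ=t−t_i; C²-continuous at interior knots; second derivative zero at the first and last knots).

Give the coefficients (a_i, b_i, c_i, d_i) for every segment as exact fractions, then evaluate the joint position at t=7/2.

Δ: Δ0=4, Δ1=-2, Δ2=2, Δ3=-7/2
row 1: diag=4, rhs=-36; c'=1/4, d'=-9
row 2: denom=4−1·1/4=15/4; d'=(24−1·-9)/(15/4)=44/5
row 3: denom=6−1·4/15=86/15; d'=(-33−1·44/5)/(86/15)=-627/86
back: M3=-627/86
back: M2=44/5−4/15·-627/86=462/43
back: M1=-9−1/4·462/43=-1005/86
M: M0=0, M1=-1005/86, M2=462/43, M3=-627/86, M4=0
seg 0: a=-2, c=M0/2=0, d=(M1−M0)/(6·1)=-335/172, b=Δ0−h0·(2M0+M1)/6=1023/172
seg 1: a=2, c=M1/2=-1005/172, d=(M2−M1)/(6·1)=643/172, b=Δ1−h1·(2M1+M2)/6=9/86
seg 2: a=0, c=M2/2=231/43, d=(M3−M2)/(6·1)=-517/172, b=Δ2−h2·(2M2+M3)/6=-63/172
seg 3: a=2, c=M3/2=-627/172, d=(M4−M3)/(6·2)=209/344, b=Δ3−h3·(2M3+M4)/6=117/86
t_q=7/2 → seg 3, τ=1/2; S=2+117/86·τ+-627/172·τ²+209/344·τ³=5077/2752

  seg 0: a=-2 b=1023/172 c=0 d=-335/172
  seg 1: a=2 b=9/86 c=-1005/172 d=643/172
  seg 2: a=0 b=-63/172 c=231/43 d=-517/172
  seg 3: a=2 b=117/86 c=-627/172 d=209/344
S(7/2) = 5077/2752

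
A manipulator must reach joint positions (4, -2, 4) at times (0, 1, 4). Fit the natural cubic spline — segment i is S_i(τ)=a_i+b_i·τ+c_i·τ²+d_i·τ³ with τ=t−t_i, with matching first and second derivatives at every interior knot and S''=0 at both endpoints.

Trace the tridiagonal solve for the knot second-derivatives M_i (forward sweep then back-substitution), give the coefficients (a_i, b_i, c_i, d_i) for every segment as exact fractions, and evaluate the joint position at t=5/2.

  seg 0: a=4 b=-7 c=0 d=1
  seg 1: a=-2 b=-4 c=3 d=-1/3
S(5/2) = -19/8

Δ: Δ0=-6, Δ1=2
row 1: diag=8, rhs=48; c'=3/8, d'=6
back: M1=6
M: M0=0, M1=6, M2=0
seg 0: a=4, c=M0/2=0, d=(M1−M0)/(6·1)=1, b=Δ0−h0·(2M0+M1)/6=-7
seg 1: a=-2, c=M1/2=3, d=(M2−M1)/(6·3)=-1/3, b=Δ1−h1·(2M1+M2)/6=-4
t_q=5/2 → seg 1, τ=3/2; S=-2+-4·τ+3·τ²+-1/3·τ³=-19/8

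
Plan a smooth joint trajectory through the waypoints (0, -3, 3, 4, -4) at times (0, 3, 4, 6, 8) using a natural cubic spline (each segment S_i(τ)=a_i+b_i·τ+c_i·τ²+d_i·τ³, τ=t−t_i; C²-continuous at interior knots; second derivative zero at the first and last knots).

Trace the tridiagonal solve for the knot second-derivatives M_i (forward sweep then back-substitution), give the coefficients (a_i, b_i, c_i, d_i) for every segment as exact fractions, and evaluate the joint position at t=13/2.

  seg 0: a=0 b=-1373/344 c=0 d=343/1032
  seg 1: a=-3 b=857/172 c=1029/344 d=-679/344
  seg 2: a=3 b=1735/344 c=-126/43 d=453/1376
  seg 3: a=4 b=-469/172 c=-657/688 d=219/1376
S(13/2) = 26615/11008

Δ: Δ0=-1, Δ1=6, Δ2=1/2, Δ3=-4
row 1: diag=8, rhs=42; c'=1/8, d'=21/4
row 2: denom=6−1·1/8=47/8; d'=(-33−1·21/4)/(47/8)=-306/47
row 3: denom=8−2·16/47=344/47; d'=(-27−2·-306/47)/(344/47)=-657/344
back: M3=-657/344
back: M2=-306/47−16/47·-657/344=-252/43
back: M1=21/4−1/8·-252/43=1029/172
M: M0=0, M1=1029/172, M2=-252/43, M3=-657/344, M4=0
seg 0: a=0, c=M0/2=0, d=(M1−M0)/(6·3)=343/1032, b=Δ0−h0·(2M0+M1)/6=-1373/344
seg 1: a=-3, c=M1/2=1029/344, d=(M2−M1)/(6·1)=-679/344, b=Δ1−h1·(2M1+M2)/6=857/172
seg 2: a=3, c=M2/2=-126/43, d=(M3−M2)/(6·2)=453/1376, b=Δ2−h2·(2M2+M3)/6=1735/344
seg 3: a=4, c=M3/2=-657/688, d=(M4−M3)/(6·2)=219/1376, b=Δ3−h3·(2M3+M4)/6=-469/172
t_q=13/2 → seg 3, τ=1/2; S=4+-469/172·τ+-657/688·τ²+219/1376·τ³=26615/11008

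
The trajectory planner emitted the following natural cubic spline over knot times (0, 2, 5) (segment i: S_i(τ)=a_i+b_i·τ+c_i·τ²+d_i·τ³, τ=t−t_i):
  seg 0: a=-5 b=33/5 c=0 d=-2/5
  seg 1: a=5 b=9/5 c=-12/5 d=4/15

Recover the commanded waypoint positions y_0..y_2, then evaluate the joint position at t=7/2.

y_0 = S_0(0) = a_0 = -5
y_1 = S_1(0) = a_1 = 5
y_2 = S_1(3) = -4
t_q=7/2 is in segment 1 (τ=3/2); S_1(τ)=16/5

y_0=-5 y_1=5 y_2=-4
S(7/2) = 16/5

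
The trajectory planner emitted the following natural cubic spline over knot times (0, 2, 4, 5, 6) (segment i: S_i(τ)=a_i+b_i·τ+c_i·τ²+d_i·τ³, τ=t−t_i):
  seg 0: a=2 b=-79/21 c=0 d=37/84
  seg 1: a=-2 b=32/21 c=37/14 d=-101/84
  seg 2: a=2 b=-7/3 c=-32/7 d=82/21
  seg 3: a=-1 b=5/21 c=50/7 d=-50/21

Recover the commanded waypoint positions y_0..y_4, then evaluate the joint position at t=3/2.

y_0 = S_0(0) = a_0 = 2
y_1 = S_1(0) = a_1 = -2
y_2 = S_2(0) = a_2 = 2
y_3 = S_3(0) = a_3 = -1
y_4 = S_3(1) = 4
t_q=3/2 is in segment 0 (τ=3/2); S_0(τ)=-69/32

y_0=2 y_1=-2 y_2=2 y_3=-1 y_4=4
S(3/2) = -69/32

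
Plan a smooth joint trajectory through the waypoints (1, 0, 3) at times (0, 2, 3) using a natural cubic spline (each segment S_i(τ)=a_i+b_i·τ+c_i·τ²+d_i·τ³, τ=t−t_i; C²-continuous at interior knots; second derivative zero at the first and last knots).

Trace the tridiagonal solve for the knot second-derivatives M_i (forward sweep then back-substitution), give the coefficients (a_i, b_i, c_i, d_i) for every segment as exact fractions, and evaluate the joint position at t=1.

Δ: Δ0=-1/2, Δ1=3
row 1: diag=6, rhs=21; c'=1/6, d'=7/2
back: M1=7/2
M: M0=0, M1=7/2, M2=0
seg 0: a=1, c=M0/2=0, d=(M1−M0)/(6·2)=7/24, b=Δ0−h0·(2M0+M1)/6=-5/3
seg 1: a=0, c=M1/2=7/4, d=(M2−M1)/(6·1)=-7/12, b=Δ1−h1·(2M1+M2)/6=11/6
t_q=1 → seg 0, τ=1; S=1+-5/3·τ+0·τ²+7/24·τ³=-3/8

  seg 0: a=1 b=-5/3 c=0 d=7/24
  seg 1: a=0 b=11/6 c=7/4 d=-7/12
S(1) = -3/8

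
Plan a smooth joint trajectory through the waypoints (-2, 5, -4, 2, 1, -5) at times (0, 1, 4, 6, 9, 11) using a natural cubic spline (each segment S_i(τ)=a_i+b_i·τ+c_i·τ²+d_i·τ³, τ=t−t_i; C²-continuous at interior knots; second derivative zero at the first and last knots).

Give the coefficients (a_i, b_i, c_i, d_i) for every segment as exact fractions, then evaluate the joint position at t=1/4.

Δ: Δ0=7, Δ1=-3, Δ2=3, Δ3=-1/3, Δ4=-3
row 1: diag=8, rhs=-60; c'=3/8, d'=-15/2
row 2: denom=10−3·3/8=71/8; d'=(36−3·-15/2)/(71/8)=468/71
row 3: denom=10−2·16/71=678/71; d'=(-20−2·468/71)/(678/71)=-1178/339
row 4: denom=10−3·71/226=2047/226; d'=(-16−3·-1178/339)/(2047/226)=-1260/2047
back: M4=-1260/2047
back: M3=-1178/339−71/226·-1260/2047=-20152/6141
back: M2=468/71−16/71·-20152/6141=45020/6141
back: M1=-15/2−3/8·45020/6141=-20980/2047
M: M0=0, M1=-20980/2047, M2=45020/6141, M3=-20152/6141, M4=-1260/2047, M5=0
seg 0: a=-2, c=M0/2=0, d=(M1−M0)/(6·1)=-10490/6141, b=Δ0−h0·(2M0+M1)/6=53477/6141
seg 1: a=5, c=M1/2=-10490/2047, d=(M2−M1)/(6·3)=53980/55269, b=Δ1−h1·(2M1+M2)/6=22007/6141
seg 2: a=-4, c=M2/2=22510/6141, d=(M3−M2)/(6·2)=-5431/6141, b=Δ2−h2·(2M2+M3)/6=-4873/6141
seg 3: a=2, c=M3/2=-10076/6141, d=(M4−M3)/(6·3)=8186/55269, b=Δ3−h3·(2M3+M4)/6=6665/2047
seg 4: a=1, c=M4/2=-630/2047, d=(M5−M4)/(6·2)=105/2047, b=Δ4−h4·(2M4+M5)/6=-5301/2047
t_q=1/4 → seg 0, τ=1/4; S=-2+53477/6141·τ+0·τ²+-10490/6141·τ³=9849/65504

  seg 0: a=-2 b=53477/6141 c=0 d=-10490/6141
  seg 1: a=5 b=22007/6141 c=-10490/2047 d=53980/55269
  seg 2: a=-4 b=-4873/6141 c=22510/6141 d=-5431/6141
  seg 3: a=2 b=6665/2047 c=-10076/6141 d=8186/55269
  seg 4: a=1 b=-5301/2047 c=-630/2047 d=105/2047
S(1/4) = 9849/65504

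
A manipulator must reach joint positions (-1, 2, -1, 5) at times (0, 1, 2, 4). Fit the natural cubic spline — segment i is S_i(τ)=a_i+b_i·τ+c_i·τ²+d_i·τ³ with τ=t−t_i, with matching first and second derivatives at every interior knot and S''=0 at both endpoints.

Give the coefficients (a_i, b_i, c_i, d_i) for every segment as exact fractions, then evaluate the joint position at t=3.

  seg 0: a=-1 b=111/23 c=0 d=-42/23
  seg 1: a=2 b=-15/23 c=-126/23 d=72/23
  seg 2: a=-1 b=-51/23 c=90/23 d=-15/23
S(3) = 1/23

Δ: Δ0=3, Δ1=-3, Δ2=3
row 1: diag=4, rhs=-36; c'=1/4, d'=-9
row 2: denom=6−1·1/4=23/4; d'=(36−1·-9)/(23/4)=180/23
back: M2=180/23
back: M1=-9−1/4·180/23=-252/23
M: M0=0, M1=-252/23, M2=180/23, M3=0
seg 0: a=-1, c=M0/2=0, d=(M1−M0)/(6·1)=-42/23, b=Δ0−h0·(2M0+M1)/6=111/23
seg 1: a=2, c=M1/2=-126/23, d=(M2−M1)/(6·1)=72/23, b=Δ1−h1·(2M1+M2)/6=-15/23
seg 2: a=-1, c=M2/2=90/23, d=(M3−M2)/(6·2)=-15/23, b=Δ2−h2·(2M2+M3)/6=-51/23
t_q=3 → seg 2, τ=1; S=-1+-51/23·τ+90/23·τ²+-15/23·τ³=1/23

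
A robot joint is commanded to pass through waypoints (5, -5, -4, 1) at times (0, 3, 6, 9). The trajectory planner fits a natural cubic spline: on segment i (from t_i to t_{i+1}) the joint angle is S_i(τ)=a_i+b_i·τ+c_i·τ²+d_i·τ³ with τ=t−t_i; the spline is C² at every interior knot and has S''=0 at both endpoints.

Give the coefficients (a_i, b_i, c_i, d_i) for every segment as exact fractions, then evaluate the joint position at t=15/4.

  seg 0: a=5 b=-38/9 c=0 d=8/81
  seg 1: a=-5 b=-14/9 c=8/9 d=-7/81
  seg 2: a=-4 b=13/9 c=1/9 d=-1/81
S(15/4) = -365/64

Δ: Δ0=-10/3, Δ1=1/3, Δ2=5/3
row 1: diag=12, rhs=22; c'=1/4, d'=11/6
row 2: denom=12−3·1/4=45/4; d'=(8−3·11/6)/(45/4)=2/9
back: M2=2/9
back: M1=11/6−1/4·2/9=16/9
M: M0=0, M1=16/9, M2=2/9, M3=0
seg 0: a=5, c=M0/2=0, d=(M1−M0)/(6·3)=8/81, b=Δ0−h0·(2M0+M1)/6=-38/9
seg 1: a=-5, c=M1/2=8/9, d=(M2−M1)/(6·3)=-7/81, b=Δ1−h1·(2M1+M2)/6=-14/9
seg 2: a=-4, c=M2/2=1/9, d=(M3−M2)/(6·3)=-1/81, b=Δ2−h2·(2M2+M3)/6=13/9
t_q=15/4 → seg 1, τ=3/4; S=-5+-14/9·τ+8/9·τ²+-7/81·τ³=-365/64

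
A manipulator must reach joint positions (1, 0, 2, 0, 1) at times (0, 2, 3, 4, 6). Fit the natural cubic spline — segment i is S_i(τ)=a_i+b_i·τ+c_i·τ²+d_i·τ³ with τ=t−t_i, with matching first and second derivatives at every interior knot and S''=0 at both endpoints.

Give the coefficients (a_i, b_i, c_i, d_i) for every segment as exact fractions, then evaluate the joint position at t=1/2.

  seg 0: a=1 b=-39/22 c=0 d=7/22
  seg 1: a=0 b=45/22 c=21/11 d=-43/22
  seg 2: a=2 b=0 c=-87/22 d=43/22
  seg 3: a=0 b=-45/22 c=21/11 d=-7/22
S(1/2) = 27/176

Δ: Δ0=-1/2, Δ1=2, Δ2=-2, Δ3=1/2
row 1: diag=6, rhs=15; c'=1/6, d'=5/2
row 2: denom=4−1·1/6=23/6; d'=(-24−1·5/2)/(23/6)=-159/23
row 3: denom=6−1·6/23=132/23; d'=(15−1·-159/23)/(132/23)=42/11
back: M3=42/11
back: M2=-159/23−6/23·42/11=-87/11
back: M1=5/2−1/6·-87/11=42/11
M: M0=0, M1=42/11, M2=-87/11, M3=42/11, M4=0
seg 0: a=1, c=M0/2=0, d=(M1−M0)/(6·2)=7/22, b=Δ0−h0·(2M0+M1)/6=-39/22
seg 1: a=0, c=M1/2=21/11, d=(M2−M1)/(6·1)=-43/22, b=Δ1−h1·(2M1+M2)/6=45/22
seg 2: a=2, c=M2/2=-87/22, d=(M3−M2)/(6·1)=43/22, b=Δ2−h2·(2M2+M3)/6=0
seg 3: a=0, c=M3/2=21/11, d=(M4−M3)/(6·2)=-7/22, b=Δ3−h3·(2M3+M4)/6=-45/22
t_q=1/2 → seg 0, τ=1/2; S=1+-39/22·τ+0·τ²+7/22·τ³=27/176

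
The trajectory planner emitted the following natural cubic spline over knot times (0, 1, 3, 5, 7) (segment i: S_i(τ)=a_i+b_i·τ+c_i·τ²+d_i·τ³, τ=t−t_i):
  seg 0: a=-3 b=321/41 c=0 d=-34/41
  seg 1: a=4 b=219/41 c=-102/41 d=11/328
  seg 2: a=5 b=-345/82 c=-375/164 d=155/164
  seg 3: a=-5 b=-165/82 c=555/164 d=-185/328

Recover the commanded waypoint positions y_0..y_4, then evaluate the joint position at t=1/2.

y_0 = S_0(0) = a_0 = -3
y_1 = S_1(0) = a_1 = 4
y_2 = S_2(0) = a_2 = 5
y_3 = S_3(0) = a_3 = -5
y_4 = S_3(2) = 0
t_q=1/2 is in segment 0 (τ=1/2); S_0(τ)=133/164

y_0=-3 y_1=4 y_2=5 y_3=-5 y_4=0
S(1/2) = 133/164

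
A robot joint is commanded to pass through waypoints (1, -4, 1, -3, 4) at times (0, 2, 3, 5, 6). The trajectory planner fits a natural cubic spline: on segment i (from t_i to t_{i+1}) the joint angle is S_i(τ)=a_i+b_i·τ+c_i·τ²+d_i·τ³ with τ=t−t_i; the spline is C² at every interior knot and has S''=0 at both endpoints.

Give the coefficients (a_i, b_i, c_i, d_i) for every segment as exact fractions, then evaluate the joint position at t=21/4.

Δ: Δ0=-5/2, Δ1=5, Δ2=-2, Δ3=7
row 1: diag=6, rhs=45; c'=1/6, d'=15/2
row 2: denom=6−1·1/6=35/6; d'=(-42−1·15/2)/(35/6)=-297/35
row 3: denom=6−2·12/35=186/35; d'=(54−2·-297/35)/(186/35)=414/31
back: M3=414/31
back: M2=-297/35−12/35·414/31=-405/31
back: M1=15/2−1/6·-405/31=300/31
M: M0=0, M1=300/31, M2=-405/31, M3=414/31, M4=0
seg 0: a=1, c=M0/2=0, d=(M1−M0)/(6·2)=25/31, b=Δ0−h0·(2M0+M1)/6=-355/62
seg 1: a=-4, c=M1/2=150/31, d=(M2−M1)/(6·1)=-235/62, b=Δ1−h1·(2M1+M2)/6=245/62
seg 2: a=1, c=M2/2=-405/62, d=(M3−M2)/(6·2)=273/124, b=Δ2−h2·(2M2+M3)/6=70/31
seg 3: a=-3, c=M3/2=207/31, d=(M4−M3)/(6·1)=-69/31, b=Δ3−h3·(2M3+M4)/6=79/31
t_q=21/4 → seg 3, τ=1/4; S=-3+79/31·τ+207/31·τ²+-69/31·τ³=-3929/1984

  seg 0: a=1 b=-355/62 c=0 d=25/31
  seg 1: a=-4 b=245/62 c=150/31 d=-235/62
  seg 2: a=1 b=70/31 c=-405/62 d=273/124
  seg 3: a=-3 b=79/31 c=207/31 d=-69/31
S(21/4) = -3929/1984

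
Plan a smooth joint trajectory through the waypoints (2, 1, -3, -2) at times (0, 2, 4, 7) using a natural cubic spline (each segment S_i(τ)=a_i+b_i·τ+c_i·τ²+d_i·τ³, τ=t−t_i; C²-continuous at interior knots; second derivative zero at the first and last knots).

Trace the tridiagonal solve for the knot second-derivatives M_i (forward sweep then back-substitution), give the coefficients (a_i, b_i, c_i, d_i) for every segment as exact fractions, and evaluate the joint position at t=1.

Δ: Δ0=-1/2, Δ1=-2, Δ2=1/3
row 1: diag=8, rhs=-9; c'=1/4, d'=-9/8
row 2: denom=10−2·1/4=19/2; d'=(14−2·-9/8)/(19/2)=65/38
back: M2=65/38
back: M1=-9/8−1/4·65/38=-59/38
M: M0=0, M1=-59/38, M2=65/38, M3=0
seg 0: a=2, c=M0/2=0, d=(M1−M0)/(6·2)=-59/456, b=Δ0−h0·(2M0+M1)/6=1/57
seg 1: a=1, c=M1/2=-59/76, d=(M2−M1)/(6·2)=31/114, b=Δ1−h1·(2M1+M2)/6=-175/114
seg 2: a=-3, c=M2/2=65/76, d=(M3−M2)/(6·3)=-65/684, b=Δ2−h2·(2M2+M3)/6=-157/114
t_q=1 → seg 0, τ=1; S=2+1/57·τ+0·τ²+-59/456·τ³=287/152

  seg 0: a=2 b=1/57 c=0 d=-59/456
  seg 1: a=1 b=-175/114 c=-59/76 d=31/114
  seg 2: a=-3 b=-157/114 c=65/76 d=-65/684
S(1) = 287/152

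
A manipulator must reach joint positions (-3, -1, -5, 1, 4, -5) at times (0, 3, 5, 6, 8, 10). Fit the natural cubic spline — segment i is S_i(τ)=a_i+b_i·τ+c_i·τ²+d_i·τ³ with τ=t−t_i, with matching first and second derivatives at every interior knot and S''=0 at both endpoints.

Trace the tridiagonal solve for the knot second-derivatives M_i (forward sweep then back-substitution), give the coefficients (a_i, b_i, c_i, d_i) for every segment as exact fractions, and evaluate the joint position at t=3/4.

  seg 0: a=-3 b=1105/447 c=0 d=-269/1341
  seg 1: a=-1 b=-1316/447 c=-269/149 d=509/447
  seg 2: a=-5 b=1564/447 c=749/149 d=-1129/447
  seg 3: a=1 b=2671/447 c=-380/149 d=559/3576
  seg 4: a=4 b=-2101/894 c=-961/596 d=961/3576
S(3/4) = -11735/9536

Δ: Δ0=2/3, Δ1=-2, Δ2=6, Δ3=3/2, Δ4=-9/2
row 1: diag=10, rhs=-16; c'=1/5, d'=-8/5
row 2: denom=6−2·1/5=28/5; d'=(48−2·-8/5)/(28/5)=64/7
row 3: denom=6−1·5/28=163/28; d'=(-27−1·64/7)/(163/28)=-1012/163
row 4: denom=8−2·56/163=1192/163; d'=(-36−2·-1012/163)/(1192/163)=-961/298
back: M4=-961/298
back: M3=-1012/163−56/163·-961/298=-760/149
back: M2=64/7−5/28·-760/149=1498/149
back: M1=-8/5−1/5·1498/149=-538/149
M: M0=0, M1=-538/149, M2=1498/149, M3=-760/149, M4=-961/298, M5=0
seg 0: a=-3, c=M0/2=0, d=(M1−M0)/(6·3)=-269/1341, b=Δ0−h0·(2M0+M1)/6=1105/447
seg 1: a=-1, c=M1/2=-269/149, d=(M2−M1)/(6·2)=509/447, b=Δ1−h1·(2M1+M2)/6=-1316/447
seg 2: a=-5, c=M2/2=749/149, d=(M3−M2)/(6·1)=-1129/447, b=Δ2−h2·(2M2+M3)/6=1564/447
seg 3: a=1, c=M3/2=-380/149, d=(M4−M3)/(6·2)=559/3576, b=Δ3−h3·(2M3+M4)/6=2671/447
seg 4: a=4, c=M4/2=-961/596, d=(M5−M4)/(6·2)=961/3576, b=Δ4−h4·(2M4+M5)/6=-2101/894
t_q=3/4 → seg 0, τ=3/4; S=-3+1105/447·τ+0·τ²+-269/1341·τ³=-11735/9536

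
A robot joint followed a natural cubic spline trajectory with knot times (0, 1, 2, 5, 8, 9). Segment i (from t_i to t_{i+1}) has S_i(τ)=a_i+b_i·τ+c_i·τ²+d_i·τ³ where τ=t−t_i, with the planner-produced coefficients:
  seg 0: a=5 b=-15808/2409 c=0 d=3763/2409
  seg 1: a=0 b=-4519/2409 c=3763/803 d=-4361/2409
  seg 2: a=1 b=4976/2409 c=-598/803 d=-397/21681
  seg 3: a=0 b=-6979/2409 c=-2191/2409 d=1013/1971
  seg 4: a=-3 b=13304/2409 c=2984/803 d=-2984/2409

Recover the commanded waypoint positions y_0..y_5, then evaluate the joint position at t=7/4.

y_0=5 y_1=0 y_2=1 y_3=0 y_4=-3 y_5=5
S(7/4) = 23915/51392

y_0 = S_0(0) = a_0 = 5
y_1 = S_1(0) = a_1 = 0
y_2 = S_2(0) = a_2 = 1
y_3 = S_3(0) = a_3 = 0
y_4 = S_4(0) = a_4 = -3
y_5 = S_4(1) = 5
t_q=7/4 is in segment 1 (τ=3/4); S_1(τ)=23915/51392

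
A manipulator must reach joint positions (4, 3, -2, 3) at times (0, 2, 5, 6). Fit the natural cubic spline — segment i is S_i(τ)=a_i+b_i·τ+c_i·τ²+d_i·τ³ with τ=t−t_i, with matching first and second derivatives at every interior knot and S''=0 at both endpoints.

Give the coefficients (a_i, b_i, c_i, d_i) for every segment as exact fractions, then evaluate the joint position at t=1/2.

  seg 0: a=4 b=139/426 c=0 d=-44/213
  seg 1: a=3 b=-917/426 c=-88/71 d=199/426
  seg 2: a=-2 b=644/213 c=421/142 d=-421/426
S(1/2) = 1175/284

Δ: Δ0=-1/2, Δ1=-5/3, Δ2=5
row 1: diag=10, rhs=-7; c'=3/10, d'=-7/10
row 2: denom=8−3·3/10=71/10; d'=(40−3·-7/10)/(71/10)=421/71
back: M2=421/71
back: M1=-7/10−3/10·421/71=-176/71
M: M0=0, M1=-176/71, M2=421/71, M3=0
seg 0: a=4, c=M0/2=0, d=(M1−M0)/(6·2)=-44/213, b=Δ0−h0·(2M0+M1)/6=139/426
seg 1: a=3, c=M1/2=-88/71, d=(M2−M1)/(6·3)=199/426, b=Δ1−h1·(2M1+M2)/6=-917/426
seg 2: a=-2, c=M2/2=421/142, d=(M3−M2)/(6·1)=-421/426, b=Δ2−h2·(2M2+M3)/6=644/213
t_q=1/2 → seg 0, τ=1/2; S=4+139/426·τ+0·τ²+-44/213·τ³=1175/284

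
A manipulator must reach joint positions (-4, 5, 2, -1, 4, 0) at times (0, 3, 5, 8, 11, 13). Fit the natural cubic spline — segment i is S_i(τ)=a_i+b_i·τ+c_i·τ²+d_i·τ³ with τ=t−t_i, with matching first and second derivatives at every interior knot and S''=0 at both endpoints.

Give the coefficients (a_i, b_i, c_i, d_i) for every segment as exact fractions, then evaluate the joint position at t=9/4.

Δ: Δ0=3, Δ1=-3/2, Δ2=-1, Δ3=5/3, Δ4=-2
row 1: diag=10, rhs=-27; c'=1/5, d'=-27/10
row 2: denom=10−2·1/5=48/5; d'=(3−2·-27/10)/(48/5)=7/8
row 3: denom=12−3·5/16=177/16; d'=(16−3·7/8)/(177/16)=214/177
row 4: denom=10−3·16/59=542/59; d'=(-22−3·214/177)/(542/59)=-756/271
back: M4=-756/271
back: M3=214/177−16/59·-756/271=1598/813
back: M2=7/8−5/16·1598/813=212/813
back: M1=-27/10−1/5·212/813=-4475/1626
M: M0=0, M1=-4475/1626, M2=212/813, M3=1598/813, M4=-756/271, M5=0
seg 0: a=-4, c=M0/2=0, d=(M1−M0)/(6·3)=-4475/29268, b=Δ0−h0·(2M0+M1)/6=14231/3252
seg 1: a=5, c=M1/2=-4475/3252, d=(M2−M1)/(6·2)=1633/6504, b=Δ1−h1·(2M1+M2)/6=403/1626
seg 2: a=2, c=M2/2=106/813, d=(M3−M2)/(6·3)=77/813, b=Δ2−h2·(2M2+M3)/6=-608/271
seg 3: a=-1, c=M3/2=799/813, d=(M4−M3)/(6·3)=-1933/7317, b=Δ3−h3·(2M3+M4)/6=297/271
seg 4: a=4, c=M4/2=-378/271, d=(M5−M4)/(6·2)=63/271, b=Δ4−h4·(2M4+M5)/6=-38/271
t_q=9/4 → seg 0, τ=9/4; S=-4+14231/3252·τ+0·τ²+-4475/29268·τ³=284759/69376

  seg 0: a=-4 b=14231/3252 c=0 d=-4475/29268
  seg 1: a=5 b=403/1626 c=-4475/3252 d=1633/6504
  seg 2: a=2 b=-608/271 c=106/813 d=77/813
  seg 3: a=-1 b=297/271 c=799/813 d=-1933/7317
  seg 4: a=4 b=-38/271 c=-378/271 d=63/271
S(9/4) = 284759/69376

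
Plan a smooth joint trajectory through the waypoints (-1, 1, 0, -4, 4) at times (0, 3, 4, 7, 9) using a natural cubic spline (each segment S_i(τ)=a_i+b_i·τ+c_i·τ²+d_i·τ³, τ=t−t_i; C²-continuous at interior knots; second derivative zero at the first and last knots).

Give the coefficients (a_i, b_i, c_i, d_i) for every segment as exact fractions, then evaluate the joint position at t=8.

Δ: Δ0=2/3, Δ1=-1, Δ2=-4/3, Δ3=4
row 1: diag=8, rhs=-10; c'=1/8, d'=-5/4
row 2: denom=8−1·1/8=63/8; d'=(-2−1·-5/4)/(63/8)=-2/21
row 3: denom=10−3·8/21=62/7; d'=(32−3·-2/21)/(62/7)=113/31
back: M3=113/31
back: M2=-2/21−8/21·113/31=-46/31
back: M1=-5/4−1/8·-46/31=-33/31
M: M0=0, M1=-33/31, M2=-46/31, M3=113/31, M4=0
seg 0: a=-1, c=M0/2=0, d=(M1−M0)/(6·3)=-11/186, b=Δ0−h0·(2M0+M1)/6=223/186
seg 1: a=1, c=M1/2=-33/62, d=(M2−M1)/(6·1)=-13/186, b=Δ1−h1·(2M1+M2)/6=-37/93
seg 2: a=0, c=M2/2=-23/31, d=(M3−M2)/(6·3)=53/186, b=Δ2−h2·(2M2+M3)/6=-311/186
seg 3: a=-4, c=M3/2=113/62, d=(M4−M3)/(6·2)=-113/372, b=Δ3−h3·(2M3+M4)/6=146/93
t_q=8 → seg 3, τ=1; S=-4+146/93·τ+113/62·τ²+-113/372·τ³=-113/124

  seg 0: a=-1 b=223/186 c=0 d=-11/186
  seg 1: a=1 b=-37/93 c=-33/62 d=-13/186
  seg 2: a=0 b=-311/186 c=-23/31 d=53/186
  seg 3: a=-4 b=146/93 c=113/62 d=-113/372
S(8) = -113/124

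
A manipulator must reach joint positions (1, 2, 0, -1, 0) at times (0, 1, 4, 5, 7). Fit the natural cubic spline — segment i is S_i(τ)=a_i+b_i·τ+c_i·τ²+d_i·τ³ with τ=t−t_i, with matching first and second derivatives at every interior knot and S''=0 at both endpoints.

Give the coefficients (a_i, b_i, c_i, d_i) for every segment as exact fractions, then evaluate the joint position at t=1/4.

  seg 0: a=1 b=2339/1932 c=0 d=-407/1932
  seg 1: a=2 b=559/966 c=-407/644 d=419/5796
  seg 2: a=0 b=-2437/1932 c=3/161 d=67/276
  seg 3: a=-1 b=-479/966 c=481/644 d=-481/3864
S(1/4) = 53555/41216

Δ: Δ0=1, Δ1=-2/3, Δ2=-1, Δ3=1/2
row 1: diag=8, rhs=-10; c'=3/8, d'=-5/4
row 2: denom=8−3·3/8=55/8; d'=(-2−3·-5/4)/(55/8)=14/55
row 3: denom=6−1·8/55=322/55; d'=(9−1·14/55)/(322/55)=481/322
back: M3=481/322
back: M2=14/55−8/55·481/322=6/161
back: M1=-5/4−3/8·6/161=-407/322
M: M0=0, M1=-407/322, M2=6/161, M3=481/322, M4=0
seg 0: a=1, c=M0/2=0, d=(M1−M0)/(6·1)=-407/1932, b=Δ0−h0·(2M0+M1)/6=2339/1932
seg 1: a=2, c=M1/2=-407/644, d=(M2−M1)/(6·3)=419/5796, b=Δ1−h1·(2M1+M2)/6=559/966
seg 2: a=0, c=M2/2=3/161, d=(M3−M2)/(6·1)=67/276, b=Δ2−h2·(2M2+M3)/6=-2437/1932
seg 3: a=-1, c=M3/2=481/644, d=(M4−M3)/(6·2)=-481/3864, b=Δ3−h3·(2M3+M4)/6=-479/966
t_q=1/4 → seg 0, τ=1/4; S=1+2339/1932·τ+0·τ²+-407/1932·τ³=53555/41216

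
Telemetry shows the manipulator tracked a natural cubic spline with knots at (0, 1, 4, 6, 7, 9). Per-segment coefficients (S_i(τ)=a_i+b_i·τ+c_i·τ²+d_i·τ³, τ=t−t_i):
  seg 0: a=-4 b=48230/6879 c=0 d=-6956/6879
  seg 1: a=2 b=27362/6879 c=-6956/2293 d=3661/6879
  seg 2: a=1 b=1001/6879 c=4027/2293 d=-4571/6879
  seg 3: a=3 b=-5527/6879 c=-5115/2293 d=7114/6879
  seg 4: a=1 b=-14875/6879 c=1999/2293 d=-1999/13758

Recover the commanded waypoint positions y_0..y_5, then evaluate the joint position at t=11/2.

y_0=-4 y_1=2 y_2=1 y_3=3 y_4=1 y_5=-1
S(11/2) = 53695/18344

y_0 = S_0(0) = a_0 = -4
y_1 = S_1(0) = a_1 = 2
y_2 = S_2(0) = a_2 = 1
y_3 = S_3(0) = a_3 = 3
y_4 = S_4(0) = a_4 = 1
y_5 = S_4(2) = -1
t_q=11/2 is in segment 2 (τ=3/2); S_2(τ)=53695/18344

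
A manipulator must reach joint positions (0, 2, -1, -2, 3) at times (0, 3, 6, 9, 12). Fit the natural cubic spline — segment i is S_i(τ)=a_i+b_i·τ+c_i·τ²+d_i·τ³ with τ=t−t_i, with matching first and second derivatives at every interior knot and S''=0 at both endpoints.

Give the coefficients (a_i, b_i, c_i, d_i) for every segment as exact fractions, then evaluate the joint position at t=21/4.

  seg 0: a=0 b=9/8 c=0 d=-11/216
  seg 1: a=2 b=-1/4 c=-11/24 d=5/72
  seg 2: a=-1 b=-9/8 c=1/6 d=7/216
  seg 3: a=-2 b=3/4 c=11/24 d=-11/216
S(21/4) = -47/512

Δ: Δ0=2/3, Δ1=-1, Δ2=-1/3, Δ3=5/3
row 1: diag=12, rhs=-10; c'=1/4, d'=-5/6
row 2: denom=12−3·1/4=45/4; d'=(4−3·-5/6)/(45/4)=26/45
row 3: denom=12−3·4/15=56/5; d'=(12−3·26/45)/(56/5)=11/12
back: M3=11/12
back: M2=26/45−4/15·11/12=1/3
back: M1=-5/6−1/4·1/3=-11/12
M: M0=0, M1=-11/12, M2=1/3, M3=11/12, M4=0
seg 0: a=0, c=M0/2=0, d=(M1−M0)/(6·3)=-11/216, b=Δ0−h0·(2M0+M1)/6=9/8
seg 1: a=2, c=M1/2=-11/24, d=(M2−M1)/(6·3)=5/72, b=Δ1−h1·(2M1+M2)/6=-1/4
seg 2: a=-1, c=M2/2=1/6, d=(M3−M2)/(6·3)=7/216, b=Δ2−h2·(2M2+M3)/6=-9/8
seg 3: a=-2, c=M3/2=11/24, d=(M4−M3)/(6·3)=-11/216, b=Δ3−h3·(2M3+M4)/6=3/4
t_q=21/4 → seg 1, τ=9/4; S=2+-1/4·τ+-11/24·τ²+5/72·τ³=-47/512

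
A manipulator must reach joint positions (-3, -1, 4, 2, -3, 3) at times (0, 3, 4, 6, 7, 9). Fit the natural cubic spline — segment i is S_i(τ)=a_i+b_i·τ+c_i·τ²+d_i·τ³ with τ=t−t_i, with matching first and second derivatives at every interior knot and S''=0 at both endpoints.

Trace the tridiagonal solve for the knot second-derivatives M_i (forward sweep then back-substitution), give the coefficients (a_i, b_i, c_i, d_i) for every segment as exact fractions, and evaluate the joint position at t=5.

  seg 0: a=-3 b=-5662/4359 c=0 d=952/4359
  seg 1: a=-1 b=20042/4359 c=2856/1453 d=-6815/4359
  seg 2: a=4 b=16733/4359 c=-3959/1453 d=1331/8718
  seg 3: a=2 b=-22789/4359 c=-2628/1453 d=8878/4359
  seg 4: a=-3 b=-11923/4359 c=6250/1453 d=-3125/4359
S(5) = 15305/2906

Δ: Δ0=2/3, Δ1=5, Δ2=-1, Δ3=-5, Δ4=3
row 1: diag=8, rhs=26; c'=1/8, d'=13/4
row 2: denom=6−1·1/8=47/8; d'=(-36−1·13/4)/(47/8)=-314/47
row 3: denom=6−2·16/47=250/47; d'=(-24−2·-314/47)/(250/47)=-2
row 4: denom=6−1·47/250=1453/250; d'=(48−1·-2)/(1453/250)=12500/1453
back: M4=12500/1453
back: M3=-2−47/250·12500/1453=-5256/1453
back: M2=-314/47−16/47·-5256/1453=-7918/1453
back: M1=13/4−1/8·-7918/1453=5712/1453
M: M0=0, M1=5712/1453, M2=-7918/1453, M3=-5256/1453, M4=12500/1453, M5=0
seg 0: a=-3, c=M0/2=0, d=(M1−M0)/(6·3)=952/4359, b=Δ0−h0·(2M0+M1)/6=-5662/4359
seg 1: a=-1, c=M1/2=2856/1453, d=(M2−M1)/(6·1)=-6815/4359, b=Δ1−h1·(2M1+M2)/6=20042/4359
seg 2: a=4, c=M2/2=-3959/1453, d=(M3−M2)/(6·2)=1331/8718, b=Δ2−h2·(2M2+M3)/6=16733/4359
seg 3: a=2, c=M3/2=-2628/1453, d=(M4−M3)/(6·1)=8878/4359, b=Δ3−h3·(2M3+M4)/6=-22789/4359
seg 4: a=-3, c=M4/2=6250/1453, d=(M5−M4)/(6·2)=-3125/4359, b=Δ4−h4·(2M4+M5)/6=-11923/4359
t_q=5 → seg 2, τ=1; S=4+16733/4359·τ+-3959/1453·τ²+1331/8718·τ³=15305/2906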